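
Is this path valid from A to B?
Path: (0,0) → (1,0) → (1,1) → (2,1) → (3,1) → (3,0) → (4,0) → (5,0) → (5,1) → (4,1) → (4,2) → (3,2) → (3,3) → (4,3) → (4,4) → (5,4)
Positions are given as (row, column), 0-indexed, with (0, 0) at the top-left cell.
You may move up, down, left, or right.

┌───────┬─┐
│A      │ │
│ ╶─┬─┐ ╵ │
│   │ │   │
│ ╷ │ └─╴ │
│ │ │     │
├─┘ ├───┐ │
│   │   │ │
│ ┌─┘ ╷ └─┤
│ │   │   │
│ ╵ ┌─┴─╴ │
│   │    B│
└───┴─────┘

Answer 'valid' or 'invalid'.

Checking path validity:
Result: All consecutive moves are passable.

valid

Correct solution:

┌───────┬─┐
│A      │ │
│ ╶─┬─┐ ╵ │
│↳ ↓│ │   │
│ ╷ │ └─╴ │
│ │↓│     │
├─┘ ├───┐ │
│↓ ↲│↱ ↓│ │
│ ┌─┘ ╷ └─┤
│↓│↱ ↑│↳ ↓│
│ ╵ ┌─┴─╴ │
│↳ ↑│    B│
└───┴─────┘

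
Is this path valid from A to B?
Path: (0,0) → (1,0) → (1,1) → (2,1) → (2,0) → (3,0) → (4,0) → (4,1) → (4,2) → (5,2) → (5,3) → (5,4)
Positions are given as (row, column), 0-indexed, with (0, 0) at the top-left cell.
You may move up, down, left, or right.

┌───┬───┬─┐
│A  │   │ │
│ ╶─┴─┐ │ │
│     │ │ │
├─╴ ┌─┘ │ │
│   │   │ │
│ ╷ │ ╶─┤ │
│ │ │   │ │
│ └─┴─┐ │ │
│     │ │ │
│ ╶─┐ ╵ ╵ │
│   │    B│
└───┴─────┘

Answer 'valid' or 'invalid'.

Checking path validity:
Result: All consecutive moves are passable.

valid

Correct solution:

┌───┬───┬─┐
│A  │   │ │
│ ╶─┴─┐ │ │
│↳ ↓  │ │ │
├─╴ ┌─┘ │ │
│↓ ↲│   │ │
│ ╷ │ ╶─┤ │
│↓│ │   │ │
│ └─┴─┐ │ │
│↳ → ↓│ │ │
│ ╶─┐ ╵ ╵ │
│   │↳ → B│
└───┴─────┘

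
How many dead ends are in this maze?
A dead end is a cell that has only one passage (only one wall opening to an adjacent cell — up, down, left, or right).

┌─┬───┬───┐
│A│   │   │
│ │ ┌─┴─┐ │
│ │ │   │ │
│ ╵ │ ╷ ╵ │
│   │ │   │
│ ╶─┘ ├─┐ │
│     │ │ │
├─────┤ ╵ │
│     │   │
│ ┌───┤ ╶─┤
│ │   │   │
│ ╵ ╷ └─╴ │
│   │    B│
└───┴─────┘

Checking each cell for number of passages:

Dead ends found at positions:
  (0, 0)
  (0, 2)
  (0, 3)
  (3, 3)
  (4, 2)
Total dead ends: 5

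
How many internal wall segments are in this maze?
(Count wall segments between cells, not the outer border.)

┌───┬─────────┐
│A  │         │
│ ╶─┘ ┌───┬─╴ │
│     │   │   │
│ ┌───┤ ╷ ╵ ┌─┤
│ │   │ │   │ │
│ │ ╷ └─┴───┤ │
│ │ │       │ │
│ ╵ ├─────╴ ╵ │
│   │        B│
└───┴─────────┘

Counting internal wall segments:
Total internal walls: 24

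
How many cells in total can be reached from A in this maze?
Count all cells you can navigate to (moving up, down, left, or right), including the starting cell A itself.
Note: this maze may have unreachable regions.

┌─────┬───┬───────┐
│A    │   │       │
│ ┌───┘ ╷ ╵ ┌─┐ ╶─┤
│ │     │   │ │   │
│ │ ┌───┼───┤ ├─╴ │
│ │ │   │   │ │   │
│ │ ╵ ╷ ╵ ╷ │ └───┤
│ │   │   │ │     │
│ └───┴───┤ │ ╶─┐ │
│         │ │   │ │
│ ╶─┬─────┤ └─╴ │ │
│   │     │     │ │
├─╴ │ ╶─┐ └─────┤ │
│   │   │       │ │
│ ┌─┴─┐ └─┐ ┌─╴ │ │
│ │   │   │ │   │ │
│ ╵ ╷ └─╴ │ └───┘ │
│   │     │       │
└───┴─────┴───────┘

Using BFS/flood-fill to find all reachable cells from A:
Maze size: 9 × 9 = 81 total cells
All cells are reachable — the maze is fully connected.
Reachable cells: 81

Reachable region (· marks reachable cells):

┌─────┬───┬───────┐
│A · ·│· ·│· · · ·│
│ ┌───┘ ╷ ╵ ┌─┐ ╶─┤
│·│· · ·│· ·│·│· ·│
│ │ ┌───┼───┤ ├─╴ │
│·│·│· ·│· ·│·│· ·│
│ │ ╵ ╷ ╵ ╷ │ └───┤
│·│· ·│· ·│·│· · ·│
│ └───┴───┤ │ ╶─┐ │
│· · · · ·│·│· ·│·│
│ ╶─┬─────┤ └─╴ │ │
│· ·│· · ·│· · ·│·│
├─╴ │ ╶─┐ └─────┤ │
│· ·│· ·│· · · ·│·│
│ ┌─┴─┐ └─┐ ┌─╴ │ │
│·│· ·│· ·│·│· ·│·│
│ ╵ ╷ └─╴ │ └───┘ │
│· ·│· · ·│· · · ·│
└───┴─────┴───────┘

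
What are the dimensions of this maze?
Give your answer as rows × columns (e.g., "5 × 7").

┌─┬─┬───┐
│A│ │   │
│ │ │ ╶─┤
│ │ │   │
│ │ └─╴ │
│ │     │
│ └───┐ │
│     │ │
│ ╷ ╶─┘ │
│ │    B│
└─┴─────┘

Counting the maze dimensions:
Rows (vertical): 5
Columns (horizontal): 4
Dimensions: 5 × 4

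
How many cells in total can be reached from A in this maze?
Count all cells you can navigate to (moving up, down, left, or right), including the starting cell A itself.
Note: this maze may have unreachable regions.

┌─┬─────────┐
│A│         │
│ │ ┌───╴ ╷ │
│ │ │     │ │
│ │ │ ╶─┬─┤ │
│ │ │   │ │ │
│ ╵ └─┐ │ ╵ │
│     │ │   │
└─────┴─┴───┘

Using BFS/flood-fill to find all reachable cells from A:
Maze size: 4 × 6 = 24 total cells
All cells are reachable — the maze is fully connected.
Reachable cells: 24

Reachable region (· marks reachable cells):

┌─┬─────────┐
│A│· · · · ·│
│ │ ┌───╴ ╷ │
│·│·│· · ·│·│
│ │ │ ╶─┬─┤ │
│·│·│· ·│·│·│
│ ╵ └─┐ │ ╵ │
│· · ·│·│· ·│
└─────┴─┴───┘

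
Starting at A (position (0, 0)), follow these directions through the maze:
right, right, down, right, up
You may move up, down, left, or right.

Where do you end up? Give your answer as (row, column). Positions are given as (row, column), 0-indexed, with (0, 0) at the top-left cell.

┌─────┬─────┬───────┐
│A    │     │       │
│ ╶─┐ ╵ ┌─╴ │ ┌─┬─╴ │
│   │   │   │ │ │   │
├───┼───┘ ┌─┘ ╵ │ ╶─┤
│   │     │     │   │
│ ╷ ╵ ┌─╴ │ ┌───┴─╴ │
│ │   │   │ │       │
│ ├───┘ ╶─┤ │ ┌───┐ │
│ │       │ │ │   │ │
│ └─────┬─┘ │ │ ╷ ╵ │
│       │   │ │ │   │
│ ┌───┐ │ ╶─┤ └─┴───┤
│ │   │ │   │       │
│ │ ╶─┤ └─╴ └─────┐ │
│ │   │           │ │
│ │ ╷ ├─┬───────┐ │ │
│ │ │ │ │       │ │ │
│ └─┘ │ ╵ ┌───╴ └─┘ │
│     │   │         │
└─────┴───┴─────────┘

Following directions step by step:
Start: (0, 0)
  right: (0, 0) → (0, 1)
  right: (0, 1) → (0, 2)
  down: (0, 2) → (1, 2)
  right: (1, 2) → (1, 3)
  up: (1, 3) → (0, 3)
Final position: (0, 3)

Path taken:

┌─────┬─────┬───────┐
│A → ↓│B    │       │
│ ╶─┐ ╵ ┌─╴ │ ┌─┬─╴ │
│   │↳ ↑│   │ │ │   │
├───┼───┘ ┌─┘ ╵ │ ╶─┤
│   │     │     │   │
│ ╷ ╵ ┌─╴ │ ┌───┴─╴ │
│ │   │   │ │       │
│ ├───┘ ╶─┤ │ ┌───┐ │
│ │       │ │ │   │ │
│ └─────┬─┘ │ │ ╷ ╵ │
│       │   │ │ │   │
│ ┌───┐ │ ╶─┤ └─┴───┤
│ │   │ │   │       │
│ │ ╶─┤ └─╴ └─────┐ │
│ │   │           │ │
│ │ ╷ ├─┬───────┐ │ │
│ │ │ │ │       │ │ │
│ └─┘ │ ╵ ┌───╴ └─┘ │
│     │   │         │
└─────┴───┴─────────┘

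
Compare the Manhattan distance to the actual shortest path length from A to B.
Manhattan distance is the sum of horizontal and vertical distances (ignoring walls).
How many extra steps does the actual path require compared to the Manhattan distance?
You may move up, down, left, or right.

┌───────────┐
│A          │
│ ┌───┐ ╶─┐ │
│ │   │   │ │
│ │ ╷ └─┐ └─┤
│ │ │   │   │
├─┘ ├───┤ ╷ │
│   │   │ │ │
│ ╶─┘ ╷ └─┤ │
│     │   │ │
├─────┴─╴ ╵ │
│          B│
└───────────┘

Manhattan distance: |5 - 0| + |5 - 0| = 10
Actual path length: 10
Extra steps: 10 - 10 = 0

Solution:

┌───────────┐
│A → → ↓    │
│ ┌───┐ ╶─┐ │
│ │   │↳ ↓│ │
│ │ ╷ └─┐ └─┤
│ │ │   │↳ ↓│
├─┘ ├───┤ ╷ │
│   │   │ │↓│
│ ╶─┘ ╷ └─┤ │
│     │   │↓│
├─────┴─╴ ╵ │
│          B│
└───────────┘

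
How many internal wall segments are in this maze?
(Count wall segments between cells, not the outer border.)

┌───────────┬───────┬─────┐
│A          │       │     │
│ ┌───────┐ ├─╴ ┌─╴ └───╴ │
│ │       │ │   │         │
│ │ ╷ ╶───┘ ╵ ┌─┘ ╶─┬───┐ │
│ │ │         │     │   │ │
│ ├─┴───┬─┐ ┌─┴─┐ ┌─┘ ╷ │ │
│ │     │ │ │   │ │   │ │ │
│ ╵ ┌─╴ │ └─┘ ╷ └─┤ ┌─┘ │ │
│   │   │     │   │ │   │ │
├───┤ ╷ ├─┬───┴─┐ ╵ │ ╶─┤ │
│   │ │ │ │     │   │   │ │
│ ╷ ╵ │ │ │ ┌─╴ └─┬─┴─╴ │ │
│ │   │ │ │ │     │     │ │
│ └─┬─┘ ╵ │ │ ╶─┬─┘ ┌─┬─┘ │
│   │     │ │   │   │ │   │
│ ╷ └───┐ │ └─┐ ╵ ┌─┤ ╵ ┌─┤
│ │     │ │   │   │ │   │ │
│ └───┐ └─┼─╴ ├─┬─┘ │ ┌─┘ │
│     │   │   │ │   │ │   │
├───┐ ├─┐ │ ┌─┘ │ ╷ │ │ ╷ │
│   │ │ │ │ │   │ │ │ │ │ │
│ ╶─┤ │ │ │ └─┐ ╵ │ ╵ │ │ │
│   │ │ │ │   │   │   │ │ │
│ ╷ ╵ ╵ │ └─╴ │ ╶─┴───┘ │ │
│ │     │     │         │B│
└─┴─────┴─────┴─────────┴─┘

Counting internal wall segments:
Total internal walls: 144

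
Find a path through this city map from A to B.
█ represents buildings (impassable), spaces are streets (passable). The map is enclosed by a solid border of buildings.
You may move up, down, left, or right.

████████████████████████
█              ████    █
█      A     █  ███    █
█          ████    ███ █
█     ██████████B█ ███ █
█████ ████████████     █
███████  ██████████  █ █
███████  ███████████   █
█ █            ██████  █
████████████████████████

Finding the shortest path from A to B:
Movement: cardinal only
Path length: 13 steps
Directions: up → right → right → right → right → right → right → right → down → right → down → right → down

Solution:

████████████████████████
█      ↱→→→→→→↓████    █
█      A     █↳↓███    █
█          ████↳↓  ███ █
█     ██████████B█ ███ █
█████ ████████████     █
███████  ██████████  █ █
███████  ███████████   █
█ █            ██████  █
████████████████████████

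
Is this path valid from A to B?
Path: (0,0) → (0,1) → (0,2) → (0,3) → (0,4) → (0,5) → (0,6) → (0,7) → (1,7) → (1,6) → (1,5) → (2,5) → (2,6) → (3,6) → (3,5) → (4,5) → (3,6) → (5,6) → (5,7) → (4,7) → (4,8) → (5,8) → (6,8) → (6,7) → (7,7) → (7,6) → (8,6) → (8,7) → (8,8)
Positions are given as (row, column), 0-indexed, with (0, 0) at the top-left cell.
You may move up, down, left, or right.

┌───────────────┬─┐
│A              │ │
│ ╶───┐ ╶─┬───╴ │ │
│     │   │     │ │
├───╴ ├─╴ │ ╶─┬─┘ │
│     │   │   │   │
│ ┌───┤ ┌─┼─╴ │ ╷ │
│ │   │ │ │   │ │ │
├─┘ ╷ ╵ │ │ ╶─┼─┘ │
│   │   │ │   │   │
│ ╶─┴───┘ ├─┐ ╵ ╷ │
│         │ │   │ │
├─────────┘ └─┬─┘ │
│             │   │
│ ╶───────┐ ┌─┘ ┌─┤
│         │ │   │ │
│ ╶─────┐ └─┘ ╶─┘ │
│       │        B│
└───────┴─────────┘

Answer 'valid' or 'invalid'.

Checking path validity:
Result: Invalid move at step 16: cannot move from (4, 5) to (3, 6).

invalid

Correct solution:

┌───────────────┬─┐
│A → → → → → → ↓│ │
│ ╶───┐ ╶─┬───╴ │ │
│     │   │↓ ← ↲│ │
├───╴ ├─╴ │ ╶─┬─┘ │
│     │   │↳ ↓│   │
│ ┌───┤ ┌─┼─╴ │ ╷ │
│ │   │ │ │↓ ↲│ │ │
├─┘ ╷ ╵ │ │ ╶─┼─┘ │
│   │   │ │↳ ↓│↱ ↓│
│ ╶─┴───┘ ├─┐ ╵ ╷ │
│         │ │↳ ↑│↓│
├─────────┘ └─┬─┘ │
│             │↓ ↲│
│ ╶───────┐ ┌─┘ ┌─┤
│         │ │↓ ↲│ │
│ ╶─────┐ └─┘ ╶─┘ │
│       │    ↳ → B│
└───────┴─────────┘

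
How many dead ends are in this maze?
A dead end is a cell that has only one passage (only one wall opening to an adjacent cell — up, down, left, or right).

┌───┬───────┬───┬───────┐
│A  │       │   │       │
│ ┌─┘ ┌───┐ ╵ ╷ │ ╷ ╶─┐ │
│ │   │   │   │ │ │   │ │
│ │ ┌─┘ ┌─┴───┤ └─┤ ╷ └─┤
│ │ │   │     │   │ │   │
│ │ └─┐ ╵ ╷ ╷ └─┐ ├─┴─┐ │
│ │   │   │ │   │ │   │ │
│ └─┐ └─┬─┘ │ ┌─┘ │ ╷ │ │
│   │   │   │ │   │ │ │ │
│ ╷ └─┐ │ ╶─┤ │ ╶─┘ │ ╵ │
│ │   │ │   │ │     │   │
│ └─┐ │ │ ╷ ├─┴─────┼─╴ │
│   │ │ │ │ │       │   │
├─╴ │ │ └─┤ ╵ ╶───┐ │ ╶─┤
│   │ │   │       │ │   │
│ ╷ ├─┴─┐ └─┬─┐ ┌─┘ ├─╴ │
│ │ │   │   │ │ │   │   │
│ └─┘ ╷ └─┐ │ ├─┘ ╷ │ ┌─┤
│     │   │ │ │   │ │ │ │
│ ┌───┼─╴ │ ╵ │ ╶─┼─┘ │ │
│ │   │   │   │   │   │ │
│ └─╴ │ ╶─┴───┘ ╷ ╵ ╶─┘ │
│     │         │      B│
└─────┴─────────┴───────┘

Checking each cell for number of passages:

Dead ends found at positions:
  (0, 1)
  (1, 4)
  (1, 8)
  (1, 11)
  (2, 2)
  (2, 9)
  (3, 7)
  (5, 6)
  (6, 4)
  (7, 2)
  (7, 8)
  (8, 1)
  (8, 6)
  (8, 7)
  (9, 9)
  (9, 11)
  (10, 1)
Total dead ends: 17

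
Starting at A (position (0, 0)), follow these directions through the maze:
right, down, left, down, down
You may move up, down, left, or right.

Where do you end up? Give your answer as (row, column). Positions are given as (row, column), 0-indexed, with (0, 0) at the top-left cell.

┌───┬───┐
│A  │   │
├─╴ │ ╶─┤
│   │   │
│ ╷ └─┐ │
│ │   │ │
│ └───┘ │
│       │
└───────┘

Following directions step by step:
Start: (0, 0)
  right: (0, 0) → (0, 1)
  down: (0, 1) → (1, 1)
  left: (1, 1) → (1, 0)
  down: (1, 0) → (2, 0)
  down: (2, 0) → (3, 0)
Final position: (3, 0)

Path taken:

┌───┬───┐
│A ↓│   │
├─╴ │ ╶─┤
│↓ ↲│   │
│ ╷ └─┐ │
│↓│   │ │
│ └───┘ │
│B      │
└───────┘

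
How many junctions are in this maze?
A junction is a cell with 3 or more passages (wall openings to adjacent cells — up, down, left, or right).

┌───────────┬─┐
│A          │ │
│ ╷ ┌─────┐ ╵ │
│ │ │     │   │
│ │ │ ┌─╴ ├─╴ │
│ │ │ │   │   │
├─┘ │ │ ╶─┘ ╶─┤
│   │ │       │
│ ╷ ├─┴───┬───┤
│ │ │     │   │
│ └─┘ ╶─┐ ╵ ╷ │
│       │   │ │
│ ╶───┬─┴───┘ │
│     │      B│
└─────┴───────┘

Checking each cell for number of passages:

Junctions found (3+ passages):
  (0, 1): 3 passages
  (1, 6): 3 passages
  (3, 1): 3 passages
  (3, 5): 3 passages
  (5, 0): 3 passages
  (5, 2): 3 passages
Total junctions: 6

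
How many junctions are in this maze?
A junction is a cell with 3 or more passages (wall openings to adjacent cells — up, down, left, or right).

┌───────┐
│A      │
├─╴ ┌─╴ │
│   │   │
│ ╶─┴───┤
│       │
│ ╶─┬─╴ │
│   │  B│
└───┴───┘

Checking each cell for number of passages:

Junctions found (3+ passages):
  (0, 1): 3 passages
  (2, 0): 3 passages
Total junctions: 2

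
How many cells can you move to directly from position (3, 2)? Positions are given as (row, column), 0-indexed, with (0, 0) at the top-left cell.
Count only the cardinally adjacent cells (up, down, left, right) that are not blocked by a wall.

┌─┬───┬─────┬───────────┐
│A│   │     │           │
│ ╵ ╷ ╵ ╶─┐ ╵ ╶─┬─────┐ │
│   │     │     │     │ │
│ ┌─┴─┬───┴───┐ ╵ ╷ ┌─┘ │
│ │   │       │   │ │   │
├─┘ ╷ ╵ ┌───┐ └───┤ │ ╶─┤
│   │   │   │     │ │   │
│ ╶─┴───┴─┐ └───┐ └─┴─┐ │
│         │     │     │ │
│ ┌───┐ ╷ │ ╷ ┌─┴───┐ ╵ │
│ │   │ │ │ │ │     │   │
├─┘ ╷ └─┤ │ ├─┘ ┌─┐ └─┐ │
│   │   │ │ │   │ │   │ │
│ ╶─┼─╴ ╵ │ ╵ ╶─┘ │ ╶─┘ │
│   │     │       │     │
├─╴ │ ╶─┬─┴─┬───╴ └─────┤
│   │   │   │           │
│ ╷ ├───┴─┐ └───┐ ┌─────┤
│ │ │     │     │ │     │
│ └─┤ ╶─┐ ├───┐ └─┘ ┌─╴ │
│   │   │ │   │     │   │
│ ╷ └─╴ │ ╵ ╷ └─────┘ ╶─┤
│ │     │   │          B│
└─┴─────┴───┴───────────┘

Checking passable neighbors of (3, 2):
Neighbors: (2, 2), (3, 3)
Count: 2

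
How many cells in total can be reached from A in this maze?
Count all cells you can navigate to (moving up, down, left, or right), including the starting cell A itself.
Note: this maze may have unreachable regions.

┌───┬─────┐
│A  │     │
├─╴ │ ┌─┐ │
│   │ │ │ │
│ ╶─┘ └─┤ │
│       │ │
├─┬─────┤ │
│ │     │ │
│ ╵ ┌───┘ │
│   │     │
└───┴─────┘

Using BFS/flood-fill to find all reachable cells from A:
Maze size: 5 × 5 = 25 total cells
7 cell(s) are walled off and cannot be reached from A.
Reachable cells: 18

Reachable region (· marks reachable cells):

┌───┬─────┐
│A ·│· · ·│
├─╴ │ ┌─┐ │
│· ·│·│ │·│
│ ╶─┘ └─┤ │
│· · · ·│·│
├─┬─────┤ │
│ │     │·│
│ ╵ ┌───┘ │
│   │· · ·│
└───┴─────┘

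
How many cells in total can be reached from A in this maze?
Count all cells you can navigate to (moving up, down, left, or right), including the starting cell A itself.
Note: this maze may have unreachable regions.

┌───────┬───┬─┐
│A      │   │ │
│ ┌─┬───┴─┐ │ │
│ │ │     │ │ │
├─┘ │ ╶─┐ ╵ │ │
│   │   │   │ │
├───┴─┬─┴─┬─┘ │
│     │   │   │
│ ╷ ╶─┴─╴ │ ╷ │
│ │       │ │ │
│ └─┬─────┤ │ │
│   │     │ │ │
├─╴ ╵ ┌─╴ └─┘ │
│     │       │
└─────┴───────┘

Using BFS/flood-fill to find all reachable cells from A:
Maze size: 7 × 7 = 49 total cells
44 cell(s) are walled off and cannot be reached from A.
Reachable cells: 5

Reachable region (· marks reachable cells):

┌───────┬───┬─┐
│A · · ·│   │ │
│ ┌─┬───┴─┐ │ │
│·│ │     │ │ │
├─┘ │ ╶─┐ ╵ │ │
│   │   │   │ │
├───┴─┬─┴─┬─┘ │
│     │   │   │
│ ╷ ╶─┴─╴ │ ╷ │
│ │       │ │ │
│ └─┬─────┤ │ │
│   │     │ │ │
├─╴ ╵ ┌─╴ └─┘ │
│     │       │
└─────┴───────┘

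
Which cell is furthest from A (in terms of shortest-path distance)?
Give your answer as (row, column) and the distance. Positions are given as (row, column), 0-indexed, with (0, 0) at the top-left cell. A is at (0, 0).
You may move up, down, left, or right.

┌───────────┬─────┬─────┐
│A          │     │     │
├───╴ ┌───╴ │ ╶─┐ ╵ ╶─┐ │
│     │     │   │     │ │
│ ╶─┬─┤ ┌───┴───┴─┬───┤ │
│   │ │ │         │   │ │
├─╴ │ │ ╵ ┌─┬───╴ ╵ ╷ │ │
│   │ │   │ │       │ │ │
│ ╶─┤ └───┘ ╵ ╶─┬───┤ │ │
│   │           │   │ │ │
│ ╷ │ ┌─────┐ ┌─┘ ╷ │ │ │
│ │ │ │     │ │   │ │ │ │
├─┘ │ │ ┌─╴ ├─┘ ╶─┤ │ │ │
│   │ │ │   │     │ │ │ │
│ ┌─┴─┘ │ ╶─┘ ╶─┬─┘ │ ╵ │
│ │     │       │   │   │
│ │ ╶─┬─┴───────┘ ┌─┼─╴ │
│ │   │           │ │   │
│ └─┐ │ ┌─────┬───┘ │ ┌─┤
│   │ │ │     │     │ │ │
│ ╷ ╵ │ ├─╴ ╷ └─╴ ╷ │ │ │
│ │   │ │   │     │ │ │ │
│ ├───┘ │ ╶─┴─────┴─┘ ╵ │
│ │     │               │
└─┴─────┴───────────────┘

Computing BFS distances from A to all cells:
Furthest cell: (11, 1)
Distance: 56 steps

Path from A to the furthest cell:

┌───────────┬─────┬─────┐
│A → ↓      │     │     │
├───╴ ┌───╴ │ ╶─┐ ╵ ╶─┐ │
│↓ ← ↲│     │   │     │ │
│ ╶─┬─┤ ┌───┴───┴─┬───┤ │
│↳ ↓│ │ │         │   │ │
├─╴ │ │ ╵ ┌─┬───╴ ╵ ╷ │ │
│↓ ↲│ │   │ │       │ │ │
│ ╶─┤ └───┘ ╵ ╶─┬───┤ │ │
│↳ ↓│           │↱ ↓│ │ │
│ ╷ │ ┌─────┐ ┌─┘ ╷ │ │ │
│ │↓│ │↱ → ↓│ │↱ ↑│↓│ │ │
├─┘ │ │ ┌─╴ ├─┘ ╶─┤ │ │ │
│↓ ↲│ │↑│↓ ↲│↱ ↑  │↓│ │ │
│ ┌─┴─┘ │ ╶─┘ ╶─┬─┘ │ ╵ │
│↓│↱ → ↑│↳ → ↑  │↓ ↲│   │
│ │ ╶─┬─┴───────┘ ┌─┼─╴ │
│↓│↑ ↰│↓ ← ← ← ← ↲│ │   │
│ └─┐ │ ┌─────┬───┘ │ ┌─┤
│↳ ↓│↑│↓│     │     │ │ │
│ ╷ ╵ │ ├─╴ ╷ └─╴ ╷ │ │ │
│ │↳ ↑│↓│   │     │ │ │ │
│ ├───┘ │ ╶─┴─────┴─┘ ╵ │
│ │B ← ↲│               │
└─┴─────┴───────────────┘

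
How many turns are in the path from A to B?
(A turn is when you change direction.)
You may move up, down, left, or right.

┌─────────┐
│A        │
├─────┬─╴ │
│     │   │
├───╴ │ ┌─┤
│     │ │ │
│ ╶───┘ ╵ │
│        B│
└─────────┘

Directions: right, right, right, right, down, left, down, down, right
Number of turns: 4

Solution:

┌─────────┐
│A → → → ↓│
├─────┬─╴ │
│     │↓ ↲│
├───╴ │ ┌─┤
│     │↓│ │
│ ╶───┘ ╵ │
│      ↳ B│
└─────────┘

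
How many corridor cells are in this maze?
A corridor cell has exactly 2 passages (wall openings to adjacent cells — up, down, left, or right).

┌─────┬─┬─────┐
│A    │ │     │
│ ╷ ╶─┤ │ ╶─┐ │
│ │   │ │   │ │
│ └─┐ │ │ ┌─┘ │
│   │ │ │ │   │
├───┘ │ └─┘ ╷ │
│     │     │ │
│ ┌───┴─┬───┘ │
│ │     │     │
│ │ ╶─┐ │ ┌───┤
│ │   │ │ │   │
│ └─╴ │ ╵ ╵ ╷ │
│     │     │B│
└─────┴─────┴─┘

Counting cells with exactly 2 passages:
Total corridor cells: 39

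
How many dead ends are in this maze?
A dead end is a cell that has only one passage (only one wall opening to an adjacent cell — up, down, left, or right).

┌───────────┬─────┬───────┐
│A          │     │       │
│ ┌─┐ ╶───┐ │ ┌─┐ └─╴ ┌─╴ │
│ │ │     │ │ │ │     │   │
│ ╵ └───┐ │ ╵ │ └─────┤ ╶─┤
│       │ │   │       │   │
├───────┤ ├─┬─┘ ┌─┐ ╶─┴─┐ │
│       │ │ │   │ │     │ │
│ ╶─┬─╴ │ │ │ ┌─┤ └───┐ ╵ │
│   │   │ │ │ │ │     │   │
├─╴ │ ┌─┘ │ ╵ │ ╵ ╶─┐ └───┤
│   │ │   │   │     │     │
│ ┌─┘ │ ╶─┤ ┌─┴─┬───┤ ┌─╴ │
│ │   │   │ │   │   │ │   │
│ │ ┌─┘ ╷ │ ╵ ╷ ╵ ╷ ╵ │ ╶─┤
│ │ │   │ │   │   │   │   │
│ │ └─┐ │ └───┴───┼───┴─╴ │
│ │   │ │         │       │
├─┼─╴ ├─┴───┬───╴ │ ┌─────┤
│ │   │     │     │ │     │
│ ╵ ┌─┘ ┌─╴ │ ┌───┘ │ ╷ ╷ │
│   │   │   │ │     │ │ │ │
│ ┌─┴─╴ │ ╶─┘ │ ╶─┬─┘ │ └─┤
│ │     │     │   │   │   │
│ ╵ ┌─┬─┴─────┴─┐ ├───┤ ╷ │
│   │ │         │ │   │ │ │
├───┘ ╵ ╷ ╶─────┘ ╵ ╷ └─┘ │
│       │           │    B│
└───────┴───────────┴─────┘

Checking each cell for number of passages:

Dead ends found at positions:
  (0, 9)
  (1, 1)
  (1, 7)
  (2, 3)
  (2, 10)
  (3, 5)
  (3, 8)
  (4, 7)
  (5, 9)
  (7, 2)
  (8, 0)
  (8, 3)
  (9, 0)
  (10, 2)
  (10, 12)
  (11, 9)
  (12, 2)
  (12, 7)
  (12, 11)
  (13, 0)
Total dead ends: 20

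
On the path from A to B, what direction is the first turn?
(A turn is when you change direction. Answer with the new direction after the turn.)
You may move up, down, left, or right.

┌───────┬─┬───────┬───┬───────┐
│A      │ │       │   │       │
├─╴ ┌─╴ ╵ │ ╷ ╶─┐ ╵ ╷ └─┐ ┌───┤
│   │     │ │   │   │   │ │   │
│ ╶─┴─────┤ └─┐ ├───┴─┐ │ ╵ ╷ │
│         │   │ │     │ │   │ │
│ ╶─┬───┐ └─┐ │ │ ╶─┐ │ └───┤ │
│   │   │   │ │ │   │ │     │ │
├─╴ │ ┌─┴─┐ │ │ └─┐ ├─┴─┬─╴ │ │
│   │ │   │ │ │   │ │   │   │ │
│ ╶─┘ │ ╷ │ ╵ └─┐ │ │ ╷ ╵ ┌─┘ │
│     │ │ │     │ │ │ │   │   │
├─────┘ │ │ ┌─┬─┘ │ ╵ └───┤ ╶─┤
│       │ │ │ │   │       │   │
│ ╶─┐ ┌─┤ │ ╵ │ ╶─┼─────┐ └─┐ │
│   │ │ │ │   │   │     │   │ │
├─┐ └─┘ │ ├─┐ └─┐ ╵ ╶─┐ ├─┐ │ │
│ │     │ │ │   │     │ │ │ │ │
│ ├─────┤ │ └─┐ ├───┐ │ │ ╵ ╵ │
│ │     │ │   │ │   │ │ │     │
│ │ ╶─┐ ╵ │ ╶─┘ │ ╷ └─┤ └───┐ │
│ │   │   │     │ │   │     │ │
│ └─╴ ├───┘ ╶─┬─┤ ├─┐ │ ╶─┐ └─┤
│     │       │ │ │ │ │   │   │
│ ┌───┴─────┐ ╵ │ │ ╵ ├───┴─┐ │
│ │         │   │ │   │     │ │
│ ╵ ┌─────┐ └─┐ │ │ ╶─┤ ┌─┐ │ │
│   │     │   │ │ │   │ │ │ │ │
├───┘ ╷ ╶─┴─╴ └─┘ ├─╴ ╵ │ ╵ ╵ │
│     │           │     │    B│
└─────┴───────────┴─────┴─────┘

Directions: right, down, left, down, right, right, right, right, down, right, down, down, right, up, up, up, left, up, up, right, down, right, down, down, down, right, down, down, left, down, right, down, right, up, right, right, down, down, down, right, right, down, right, down, down, down
First turn direction: down

Solution:

┌───────┬─┬───────┬───┬───────┐
│A ↓    │ │↱ ↓    │   │       │
├─╴ ┌─╴ ╵ │ ╷ ╶─┐ ╵ ╷ └─┐ ┌───┤
│↓ ↲│     │↑│↳ ↓│   │   │ │   │
│ ╶─┴─────┤ └─┐ ├───┴─┐ │ ╵ ╷ │
│↳ → → → ↓│↑ ↰│↓│     │ │   │ │
│ ╶─┬───┐ └─┐ │ │ ╶─┐ │ └───┤ │
│   │   │↳ ↓│↑│↓│   │ │     │ │
├─╴ │ ┌─┴─┐ │ │ └─┐ ├─┴─┬─╴ │ │
│   │ │   │↓│↑│↳ ↓│ │   │   │ │
│ ╶─┘ │ ╷ │ ╵ └─┐ │ │ ╷ ╵ ┌─┘ │
│     │ │ │↳ ↑  │↓│ │ │   │   │
├─────┘ │ │ ┌─┬─┘ │ ╵ └───┤ ╶─┤
│       │ │ │ │↓ ↲│       │   │
│ ╶─┐ ┌─┤ │ ╵ │ ╶─┼─────┐ └─┐ │
│   │ │ │ │   │↳ ↓│↱ → ↓│   │ │
├─┐ └─┘ │ ├─┐ └─┐ ╵ ╶─┐ ├─┐ │ │
│ │     │ │ │   │↳ ↑  │↓│ │ │ │
│ ├─────┤ │ └─┐ ├───┐ │ │ ╵ ╵ │
│ │     │ │   │ │   │ │↓│     │
│ │ ╶─┐ ╵ │ ╶─┘ │ ╷ └─┤ └───┐ │
│ │   │   │     │ │   │↳ → ↓│ │
│ └─╴ ├───┘ ╶─┬─┤ ├─┐ │ ╶─┐ └─┤
│     │       │ │ │ │ │   │↳ ↓│
│ ┌───┴─────┐ ╵ │ │ ╵ ├───┴─┐ │
│ │         │   │ │   │     │↓│
│ ╵ ┌─────┐ └─┐ │ │ ╶─┤ ┌─┐ │ │
│   │     │   │ │ │   │ │ │ │↓│
├───┘ ╷ ╶─┴─╴ └─┘ ├─╴ ╵ │ ╵ ╵ │
│     │           │     │    B│
└─────┴───────────┴─────┴─────┘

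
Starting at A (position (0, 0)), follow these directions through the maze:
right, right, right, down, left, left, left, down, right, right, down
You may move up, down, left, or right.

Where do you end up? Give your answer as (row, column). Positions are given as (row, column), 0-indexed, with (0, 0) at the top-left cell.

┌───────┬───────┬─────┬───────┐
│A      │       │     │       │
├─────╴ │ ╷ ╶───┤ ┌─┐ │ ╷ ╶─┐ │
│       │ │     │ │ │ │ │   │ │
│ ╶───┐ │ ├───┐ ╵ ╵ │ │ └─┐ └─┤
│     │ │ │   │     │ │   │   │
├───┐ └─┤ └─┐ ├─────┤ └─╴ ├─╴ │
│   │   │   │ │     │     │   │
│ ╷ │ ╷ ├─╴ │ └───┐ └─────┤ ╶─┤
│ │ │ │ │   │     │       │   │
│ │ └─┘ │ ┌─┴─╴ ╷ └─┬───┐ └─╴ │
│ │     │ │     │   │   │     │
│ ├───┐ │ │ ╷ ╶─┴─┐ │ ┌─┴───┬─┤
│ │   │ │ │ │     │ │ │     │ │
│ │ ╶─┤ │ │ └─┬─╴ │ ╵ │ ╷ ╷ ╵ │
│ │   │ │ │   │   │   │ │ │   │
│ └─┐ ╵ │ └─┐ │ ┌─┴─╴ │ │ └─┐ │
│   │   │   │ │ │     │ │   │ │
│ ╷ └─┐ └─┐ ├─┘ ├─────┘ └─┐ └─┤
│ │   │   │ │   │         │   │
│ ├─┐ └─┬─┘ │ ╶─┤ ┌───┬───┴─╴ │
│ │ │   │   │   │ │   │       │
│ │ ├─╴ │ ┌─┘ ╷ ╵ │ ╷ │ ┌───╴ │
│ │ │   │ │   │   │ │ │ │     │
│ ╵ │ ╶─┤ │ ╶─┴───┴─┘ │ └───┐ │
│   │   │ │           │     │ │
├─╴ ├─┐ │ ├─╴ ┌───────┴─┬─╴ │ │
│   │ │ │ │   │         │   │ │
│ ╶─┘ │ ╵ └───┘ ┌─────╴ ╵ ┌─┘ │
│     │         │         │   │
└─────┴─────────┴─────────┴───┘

Following directions step by step:
Start: (0, 0)
  right: (0, 0) → (0, 1)
  right: (0, 1) → (0, 2)
  right: (0, 2) → (0, 3)
  down: (0, 3) → (1, 3)
  left: (1, 3) → (1, 2)
  left: (1, 2) → (1, 1)
  left: (1, 1) → (1, 0)
  down: (1, 0) → (2, 0)
  right: (2, 0) → (2, 1)
  right: (2, 1) → (2, 2)
  down: (2, 2) → (3, 2)
Final position: (3, 2)

Path taken:

┌───────┬───────┬─────┬───────┐
│A → → ↓│       │     │       │
├─────╴ │ ╷ ╶───┤ ┌─┐ │ ╷ ╶─┐ │
│↓ ← ← ↲│ │     │ │ │ │ │   │ │
│ ╶───┐ │ ├───┐ ╵ ╵ │ │ └─┐ └─┤
│↳ → ↓│ │ │   │     │ │   │   │
├───┐ └─┤ └─┐ ├─────┤ └─╴ ├─╴ │
│   │B  │   │ │     │     │   │
│ ╷ │ ╷ ├─╴ │ └───┐ └─────┤ ╶─┤
│ │ │ │ │   │     │       │   │
│ │ └─┘ │ ┌─┴─╴ ╷ └─┬───┐ └─╴ │
│ │     │ │     │   │   │     │
│ ├───┐ │ │ ╷ ╶─┴─┐ │ ┌─┴───┬─┤
│ │   │ │ │ │     │ │ │     │ │
│ │ ╶─┤ │ │ └─┬─╴ │ ╵ │ ╷ ╷ ╵ │
│ │   │ │ │   │   │   │ │ │   │
│ └─┐ ╵ │ └─┐ │ ┌─┴─╴ │ │ └─┐ │
│   │   │   │ │ │     │ │   │ │
│ ╷ └─┐ └─┐ ├─┘ ├─────┘ └─┐ └─┤
│ │   │   │ │   │         │   │
│ ├─┐ └─┬─┘ │ ╶─┤ ┌───┬───┴─╴ │
│ │ │   │   │   │ │   │       │
│ │ ├─╴ │ ┌─┘ ╷ ╵ │ ╷ │ ┌───╴ │
│ │ │   │ │   │   │ │ │ │     │
│ ╵ │ ╶─┤ │ ╶─┴───┴─┘ │ └───┐ │
│   │   │ │           │     │ │
├─╴ ├─┐ │ ├─╴ ┌───────┴─┬─╴ │ │
│   │ │ │ │   │         │   │ │
│ ╶─┘ │ ╵ └───┘ ┌─────╴ ╵ ┌─┘ │
│     │         │         │   │
└─────┴─────────┴─────────┴───┘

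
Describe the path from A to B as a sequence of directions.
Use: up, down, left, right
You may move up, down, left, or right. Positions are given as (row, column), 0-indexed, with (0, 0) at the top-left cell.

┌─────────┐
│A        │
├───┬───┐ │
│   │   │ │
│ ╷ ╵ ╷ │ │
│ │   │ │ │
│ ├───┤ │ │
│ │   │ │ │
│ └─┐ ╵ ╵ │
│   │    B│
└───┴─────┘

Finding the path and converting it to directions:
Path through cells: (0,0) → (0,1) → (0,2) → (0,3) → (0,4) → (1,4) → (2,4) → (3,4) → (4,4)
Directions: right, right, right, right, down, down, down, down

Solution:

┌─────────┐
│A → → → ↓│
├───┬───┐ │
│   │   │↓│
│ ╷ ╵ ╷ │ │
│ │   │ │↓│
│ ├───┤ │ │
│ │   │ │↓│
│ └─┐ ╵ ╵ │
│   │    B│
└───┴─────┘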